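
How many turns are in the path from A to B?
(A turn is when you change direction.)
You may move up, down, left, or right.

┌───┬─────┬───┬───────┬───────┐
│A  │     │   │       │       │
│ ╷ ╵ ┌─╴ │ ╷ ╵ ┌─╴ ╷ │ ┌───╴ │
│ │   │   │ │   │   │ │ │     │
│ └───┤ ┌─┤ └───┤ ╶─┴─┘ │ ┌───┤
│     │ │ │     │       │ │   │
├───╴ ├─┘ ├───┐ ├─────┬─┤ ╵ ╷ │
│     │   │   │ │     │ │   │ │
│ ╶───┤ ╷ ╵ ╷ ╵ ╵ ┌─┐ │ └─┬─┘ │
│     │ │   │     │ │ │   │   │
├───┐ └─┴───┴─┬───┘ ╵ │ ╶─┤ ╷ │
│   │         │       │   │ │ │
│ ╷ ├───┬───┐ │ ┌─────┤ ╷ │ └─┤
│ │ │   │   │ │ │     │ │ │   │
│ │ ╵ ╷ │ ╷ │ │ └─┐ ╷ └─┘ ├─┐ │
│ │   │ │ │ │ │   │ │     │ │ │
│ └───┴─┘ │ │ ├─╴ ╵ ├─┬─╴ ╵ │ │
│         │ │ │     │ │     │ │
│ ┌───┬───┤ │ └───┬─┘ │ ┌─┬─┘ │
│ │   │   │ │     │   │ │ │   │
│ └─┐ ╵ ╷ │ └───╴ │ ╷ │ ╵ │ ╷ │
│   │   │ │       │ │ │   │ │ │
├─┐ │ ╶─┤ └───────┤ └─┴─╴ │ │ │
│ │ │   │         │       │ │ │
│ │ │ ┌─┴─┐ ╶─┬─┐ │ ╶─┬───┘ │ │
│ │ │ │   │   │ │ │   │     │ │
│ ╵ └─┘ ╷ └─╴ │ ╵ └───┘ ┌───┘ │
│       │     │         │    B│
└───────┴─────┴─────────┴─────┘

Directions: down, down, right, right, down, left, left, down, right, right, down, right, right, right, right, down, down, down, down, right, right, down, left, left, left, up, up, up, up, left, down, down, left, left, left, left, down, down, right, down, down, down, right, right, up, right, down, right, right, up, left, up, right, right, right, down, down, right, right, right, up, right, right, up, up, up, right, down, down, down, down
Number of turns: 34

Solution:

┌───┬─────┬───┬───────┬───────┐
│A  │     │   │       │       │
│ ╷ ╵ ┌─╴ │ ╷ ╵ ┌─╴ ╷ │ ┌───╴ │
│↓│   │   │ │   │   │ │ │     │
│ └───┤ ┌─┤ └───┤ ╶─┴─┘ │ ┌───┤
│↳ → ↓│ │ │     │       │ │   │
├───╴ ├─┘ ├───┐ ├─────┬─┤ ╵ ╷ │
│↓ ← ↲│   │   │ │     │ │   │ │
│ ╶───┤ ╷ ╵ ╷ ╵ ╵ ┌─┐ │ └─┬─┘ │
│↳ → ↓│ │   │     │ │ │   │   │
├───┐ └─┴───┴─┬───┘ ╵ │ ╶─┤ ╷ │
│   │↳ → → → ↓│       │   │ │ │
│ ╷ ├───┬───┐ │ ┌─────┤ ╷ │ └─┤
│ │ │   │↓ ↰│↓│ │     │ │ │   │
│ │ ╵ ╷ │ ╷ │ │ └─┐ ╷ └─┘ ├─┐ │
│ │   │ │↓│↑│↓│   │ │     │ │ │
│ └───┴─┘ │ │ ├─╴ ╵ ├─┬─╴ ╵ │ │
│↓ ← ← ← ↲│↑│↓│     │ │     │ │
│ ┌───┬───┤ │ └───┬─┘ │ ┌─┬─┘ │
│↓│   │   │↑│↳ → ↓│   │ │ │↱ ↓│
│ └─┐ ╵ ╷ │ └───╴ │ ╷ │ ╵ │ ╷ │
│↳ ↓│   │ │↑ ← ← ↲│ │ │   │↑│↓│
├─┐ │ ╶─┤ └───────┤ └─┴─╴ │ │ │
│ │↓│   │  ↱ → → ↓│       │↑│↓│
│ │ │ ┌─┴─┐ ╶─┬─┐ │ ╶─┬───┘ │ │
│ │↓│ │↱ ↓│↑ ↰│ │↓│   │↱ → ↑│↓│
│ ╵ └─┘ ╷ └─╴ │ ╵ └───┘ ┌───┘ │
│  ↳ → ↑│↳ → ↑│  ↳ → → ↑│    B│
└───────┴─────┴─────────┴─────┘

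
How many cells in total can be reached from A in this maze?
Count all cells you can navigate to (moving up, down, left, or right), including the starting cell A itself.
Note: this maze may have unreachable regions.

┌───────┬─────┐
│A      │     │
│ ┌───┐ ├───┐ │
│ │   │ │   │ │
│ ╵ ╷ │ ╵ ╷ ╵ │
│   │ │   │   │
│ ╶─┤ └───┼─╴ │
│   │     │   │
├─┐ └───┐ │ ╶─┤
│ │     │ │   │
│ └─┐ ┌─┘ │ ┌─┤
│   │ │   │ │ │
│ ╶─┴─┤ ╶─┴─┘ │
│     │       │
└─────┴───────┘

Using BFS/flood-fill to find all reachable cells from A:
Maze size: 7 × 7 = 49 total cells
6 cell(s) are walled off and cannot be reached from A.
Reachable cells: 43

Reachable region (· marks reachable cells):

┌───────┬─────┐
│A · · ·│· · ·│
│ ┌───┐ ├───┐ │
│·│· ·│·│· ·│·│
│ ╵ ╷ │ ╵ ╷ ╵ │
│· ·│·│· ·│· ·│
│ ╶─┤ └───┼─╴ │
│· ·│· · ·│· ·│
├─┐ └───┐ │ ╶─┤
│ │· · ·│·│· ·│
│ └─┐ ┌─┘ │ ┌─┤
│   │·│· ·│·│·│
│ ╶─┴─┤ ╶─┴─┘ │
│     │· · · ·│
└─────┴───────┘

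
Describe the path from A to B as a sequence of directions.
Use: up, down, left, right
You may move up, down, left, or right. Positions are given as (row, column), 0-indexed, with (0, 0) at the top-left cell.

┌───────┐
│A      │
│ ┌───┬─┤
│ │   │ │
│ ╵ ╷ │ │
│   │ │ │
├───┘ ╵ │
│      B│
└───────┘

Finding the path and converting it to directions:
Path through cells: (0,0) → (1,0) → (2,0) → (2,1) → (1,1) → (1,2) → (2,2) → (3,2) → (3,3)
Directions: down, down, right, up, right, down, down, right

Solution:

┌───────┐
│A      │
│ ┌───┬─┤
│↓│↱ ↓│ │
│ ╵ ╷ │ │
│↳ ↑│↓│ │
├───┘ ╵ │
│    ↳ B│
└───────┘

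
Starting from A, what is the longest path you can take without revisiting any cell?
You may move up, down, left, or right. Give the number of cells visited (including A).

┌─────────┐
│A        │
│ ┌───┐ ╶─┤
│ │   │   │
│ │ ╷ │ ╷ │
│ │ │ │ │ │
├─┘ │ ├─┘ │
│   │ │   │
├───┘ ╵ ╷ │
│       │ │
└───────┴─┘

Finding longest simple path using DFS:
Start: (0, 0)
Longest path visits 18 cells
Path: A → right → right → right → down → right → down → down → left → down → left → up → up → up → left → down → down → left

Solution:

┌─────────┐
│A → → ↓  │
│ ┌───┐ ╶─┤
│ │↓ ↰│↳ ↓│
│ │ ╷ │ ╷ │
│ │↓│↑│ │↓│
├─┘ │ ├─┘ │
│B ↲│↑│↓ ↲│
├───┘ ╵ ╷ │
│    ↑ ↲│ │
└───────┴─┘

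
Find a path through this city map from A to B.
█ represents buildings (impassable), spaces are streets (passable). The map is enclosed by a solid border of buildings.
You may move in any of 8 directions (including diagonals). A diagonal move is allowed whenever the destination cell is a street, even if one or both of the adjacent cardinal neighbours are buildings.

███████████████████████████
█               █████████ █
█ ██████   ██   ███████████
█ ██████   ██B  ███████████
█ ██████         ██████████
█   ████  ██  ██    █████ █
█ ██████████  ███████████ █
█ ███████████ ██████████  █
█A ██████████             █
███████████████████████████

Finding the shortest path from A to B:
Movement: 8-directional
Path length: 18 steps
Directions: up → up → up → up → up → up → up-right → right → right → right → right → right → right → down-right → down-right → down-right → right → up-right

Solution:

███████████████████████████
█ →→→→→→↘       █████████ █
█↗██████ ↘ ██   ███████████
█↑██████  ↘██B  ███████████
█↑██████   →↗    ██████████
█↑  ████  ██  ██    █████ █
█↑██████████  ███████████ █
█↑███████████ ██████████  █
█A ██████████             █
███████████████████████████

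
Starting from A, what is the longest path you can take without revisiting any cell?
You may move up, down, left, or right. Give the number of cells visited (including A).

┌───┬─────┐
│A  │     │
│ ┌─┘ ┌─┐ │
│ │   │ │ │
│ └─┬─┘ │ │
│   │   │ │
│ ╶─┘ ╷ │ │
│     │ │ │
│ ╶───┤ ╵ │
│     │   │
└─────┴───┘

Finding longest simple path using DFS:
Start: (0, 0)
Longest path visits 19 cells
Path: A → down → down → down → right → right → up → right → down → down → right → up → up → up → up → left → left → down → left

Solution:

┌───┬─────┐
│A  │↓ ← ↰│
│ ┌─┘ ┌─┐ │
│↓│B ↲│ │↑│
│ └─┬─┘ │ │
│↓  │↱ ↓│↑│
│ ╶─┘ ╷ │ │
│↳ → ↑│↓│↑│
│ ╶───┤ ╵ │
│     │↳ ↑│
└─────┴───┘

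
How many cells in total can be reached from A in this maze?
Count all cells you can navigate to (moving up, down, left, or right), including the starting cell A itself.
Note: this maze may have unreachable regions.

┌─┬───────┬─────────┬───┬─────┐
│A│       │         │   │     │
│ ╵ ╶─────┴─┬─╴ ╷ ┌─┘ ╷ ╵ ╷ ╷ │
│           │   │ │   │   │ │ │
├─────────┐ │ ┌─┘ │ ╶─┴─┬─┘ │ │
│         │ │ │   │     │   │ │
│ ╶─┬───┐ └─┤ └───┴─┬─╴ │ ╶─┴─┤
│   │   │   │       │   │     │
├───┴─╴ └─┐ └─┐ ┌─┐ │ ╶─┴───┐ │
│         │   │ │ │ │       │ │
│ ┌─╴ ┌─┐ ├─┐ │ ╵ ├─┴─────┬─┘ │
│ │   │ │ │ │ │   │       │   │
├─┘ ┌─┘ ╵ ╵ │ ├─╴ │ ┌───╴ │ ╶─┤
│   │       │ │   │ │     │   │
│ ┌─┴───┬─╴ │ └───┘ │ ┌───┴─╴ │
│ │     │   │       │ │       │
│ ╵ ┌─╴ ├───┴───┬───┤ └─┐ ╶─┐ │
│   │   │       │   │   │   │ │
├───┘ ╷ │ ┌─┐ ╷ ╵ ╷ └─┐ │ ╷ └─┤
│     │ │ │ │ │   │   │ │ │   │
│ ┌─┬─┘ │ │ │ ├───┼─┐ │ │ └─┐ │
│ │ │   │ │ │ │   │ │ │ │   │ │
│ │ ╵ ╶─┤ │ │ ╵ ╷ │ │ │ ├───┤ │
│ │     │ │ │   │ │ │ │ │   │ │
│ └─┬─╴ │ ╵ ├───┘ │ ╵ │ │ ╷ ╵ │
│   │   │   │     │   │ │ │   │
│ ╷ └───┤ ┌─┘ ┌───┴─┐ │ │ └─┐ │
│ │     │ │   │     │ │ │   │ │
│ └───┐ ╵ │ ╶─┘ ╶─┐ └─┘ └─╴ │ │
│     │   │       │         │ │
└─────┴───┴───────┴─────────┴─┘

Using BFS/flood-fill to find all reachable cells from A:
Maze size: 15 × 15 = 225 total cells
213 cell(s) are walled off and cannot be reached from A.
Reachable cells: 12

Reachable region (· marks reachable cells):

┌─┬───────┬─────────┬───┬─────┐
│A│· · · ·│         │   │     │
│ ╵ ╶─────┴─┬─╴ ╷ ┌─┘ ╷ ╵ ╷ ╷ │
│· · · · · ·│   │ │   │   │ │ │
├─────────┐ │ ┌─┘ │ ╶─┴─┬─┘ │ │
│         │·│ │   │     │   │ │
│ ╶─┬───┐ └─┤ └───┴─┬─╴ │ ╶─┴─┤
│   │   │   │       │   │     │
├───┴─╴ └─┐ └─┐ ┌─┐ │ ╶─┴───┐ │
│         │   │ │ │ │       │ │
│ ┌─╴ ┌─┐ ├─┐ │ ╵ ├─┴─────┬─┘ │
│ │   │ │ │ │ │   │       │   │
├─┘ ┌─┘ ╵ ╵ │ ├─╴ │ ┌───╴ │ ╶─┤
│   │       │ │   │ │     │   │
│ ┌─┴───┬─╴ │ └───┘ │ ┌───┴─╴ │
│ │     │   │       │ │       │
│ ╵ ┌─╴ ├───┴───┬───┤ └─┐ ╶─┐ │
│   │   │       │   │   │   │ │
├───┘ ╷ │ ┌─┐ ╷ ╵ ╷ └─┐ │ ╷ └─┤
│     │ │ │ │ │   │   │ │ │   │
│ ┌─┬─┘ │ │ │ ├───┼─┐ │ │ └─┐ │
│ │ │   │ │ │ │   │ │ │ │   │ │
│ │ ╵ ╶─┤ │ │ ╵ ╷ │ │ │ ├───┤ │
│ │     │ │ │   │ │ │ │ │   │ │
│ └─┬─╴ │ ╵ ├───┘ │ ╵ │ │ ╷ ╵ │
│   │   │   │     │   │ │ │   │
│ ╷ └───┤ ┌─┘ ┌───┴─┐ │ │ └─┐ │
│ │     │ │   │     │ │ │   │ │
│ └───┐ ╵ │ ╶─┘ ╶─┐ └─┘ └─╴ │ │
│     │   │       │         │ │
└─────┴───┴───────┴─────────┴─┘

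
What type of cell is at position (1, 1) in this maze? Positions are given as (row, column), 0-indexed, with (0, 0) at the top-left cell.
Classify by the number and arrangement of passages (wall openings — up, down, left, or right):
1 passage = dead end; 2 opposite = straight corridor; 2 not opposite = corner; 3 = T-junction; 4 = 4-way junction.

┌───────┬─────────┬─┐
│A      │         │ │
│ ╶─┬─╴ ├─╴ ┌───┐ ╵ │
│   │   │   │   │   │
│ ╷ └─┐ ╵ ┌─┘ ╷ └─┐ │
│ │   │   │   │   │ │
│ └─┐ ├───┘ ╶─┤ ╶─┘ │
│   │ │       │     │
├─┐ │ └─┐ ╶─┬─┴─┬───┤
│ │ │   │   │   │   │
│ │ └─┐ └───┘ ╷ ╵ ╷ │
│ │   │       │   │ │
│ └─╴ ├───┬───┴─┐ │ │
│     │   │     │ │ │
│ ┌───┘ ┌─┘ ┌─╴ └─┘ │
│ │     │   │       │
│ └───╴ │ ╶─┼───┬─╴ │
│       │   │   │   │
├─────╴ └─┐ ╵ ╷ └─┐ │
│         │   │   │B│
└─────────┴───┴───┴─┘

Checking cell at (1, 1):
Number of passages: 2
Cell type: corner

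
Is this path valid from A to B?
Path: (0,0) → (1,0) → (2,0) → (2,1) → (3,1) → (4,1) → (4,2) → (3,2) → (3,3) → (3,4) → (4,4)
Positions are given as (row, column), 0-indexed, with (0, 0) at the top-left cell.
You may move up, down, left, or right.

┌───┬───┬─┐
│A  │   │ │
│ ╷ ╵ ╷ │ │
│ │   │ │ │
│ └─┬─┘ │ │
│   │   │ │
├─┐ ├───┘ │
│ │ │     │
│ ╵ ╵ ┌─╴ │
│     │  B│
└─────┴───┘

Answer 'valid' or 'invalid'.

Checking path validity:
Result: All consecutive moves are passable.

valid

Correct solution:

┌───┬───┬─┐
│A  │   │ │
│ ╷ ╵ ╷ │ │
│↓│   │ │ │
│ └─┬─┘ │ │
│↳ ↓│   │ │
├─┐ ├───┘ │
│ │↓│↱ → ↓│
│ ╵ ╵ ┌─╴ │
│  ↳ ↑│  B│
└─────┴───┘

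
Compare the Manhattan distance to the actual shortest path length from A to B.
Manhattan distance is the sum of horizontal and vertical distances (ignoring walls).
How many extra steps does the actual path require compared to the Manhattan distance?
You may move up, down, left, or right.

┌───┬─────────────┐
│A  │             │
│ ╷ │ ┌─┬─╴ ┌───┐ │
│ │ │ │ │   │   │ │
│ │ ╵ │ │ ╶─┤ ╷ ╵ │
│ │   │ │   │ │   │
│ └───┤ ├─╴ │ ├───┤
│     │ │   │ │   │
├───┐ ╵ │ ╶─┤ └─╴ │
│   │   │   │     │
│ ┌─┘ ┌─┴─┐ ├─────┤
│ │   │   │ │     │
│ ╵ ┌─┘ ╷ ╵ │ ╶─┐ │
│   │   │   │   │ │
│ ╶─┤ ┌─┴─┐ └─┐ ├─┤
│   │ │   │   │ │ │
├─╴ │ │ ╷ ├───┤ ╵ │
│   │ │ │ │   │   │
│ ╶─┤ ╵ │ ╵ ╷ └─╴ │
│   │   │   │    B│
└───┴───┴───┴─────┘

Manhattan distance: |9 - 0| + |8 - 0| = 17
Actual path length: 39
Extra steps: 39 - 17 = 22

Solution:

┌───┬─────────────┐
│A ↓│↱ → → ↓      │
│ ╷ │ ┌─┬─╴ ┌───┐ │
│ │↓│↑│ │↓ ↲│   │ │
│ │ ╵ │ │ ╶─┤ ╷ ╵ │
│ │↳ ↑│ │↳ ↓│ │   │
│ └───┤ ├─╴ │ ├───┤
│     │ │↓ ↲│ │   │
├───┐ ╵ │ ╶─┤ └─╴ │
│   │   │↳ ↓│     │
│ ┌─┘ ┌─┴─┐ ├─────┤
│ │   │↓ ↰│↓│     │
│ ╵ ┌─┘ ╷ ╵ │ ╶─┐ │
│   │↓ ↲│↑ ↲│   │ │
│ ╶─┤ ┌─┴─┐ └─┐ ├─┤
│   │↓│↱ ↓│   │ │ │
├─╴ │ │ ╷ ├───┤ ╵ │
│   │↓│↑│↓│↱ ↓│   │
│ ╶─┤ ╵ │ ╵ ╷ └─╴ │
│   │↳ ↑│↳ ↑│↳ → B│
└───┴───┴───┴─────┘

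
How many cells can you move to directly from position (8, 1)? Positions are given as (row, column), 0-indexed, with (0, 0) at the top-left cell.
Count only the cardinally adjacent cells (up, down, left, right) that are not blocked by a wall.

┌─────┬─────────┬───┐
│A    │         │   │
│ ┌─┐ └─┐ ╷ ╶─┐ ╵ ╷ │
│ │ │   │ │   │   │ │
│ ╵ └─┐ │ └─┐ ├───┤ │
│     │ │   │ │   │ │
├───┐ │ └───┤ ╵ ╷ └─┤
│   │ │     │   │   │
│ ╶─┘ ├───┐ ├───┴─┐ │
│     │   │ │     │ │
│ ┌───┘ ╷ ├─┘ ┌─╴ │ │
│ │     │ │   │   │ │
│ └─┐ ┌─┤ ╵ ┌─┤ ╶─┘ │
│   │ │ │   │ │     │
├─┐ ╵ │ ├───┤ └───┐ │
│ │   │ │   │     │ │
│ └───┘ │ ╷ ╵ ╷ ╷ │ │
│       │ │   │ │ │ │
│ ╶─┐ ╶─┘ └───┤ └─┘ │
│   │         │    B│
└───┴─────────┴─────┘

Checking passable neighbors of (8, 1):
Neighbors: (8, 0), (8, 2)
Count: 2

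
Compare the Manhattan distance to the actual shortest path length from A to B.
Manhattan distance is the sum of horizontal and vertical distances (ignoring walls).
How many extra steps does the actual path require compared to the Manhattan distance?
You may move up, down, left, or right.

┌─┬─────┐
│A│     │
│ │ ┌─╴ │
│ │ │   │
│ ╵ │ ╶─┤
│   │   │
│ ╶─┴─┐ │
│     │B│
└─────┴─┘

Manhattan distance: |3 - 0| + |3 - 0| = 6
Actual path length: 12
Extra steps: 12 - 6 = 6

Solution:

┌─┬─────┐
│A│↱ → ↓│
│ │ ┌─╴ │
│↓│↑│↓ ↲│
│ ╵ │ ╶─┤
│↳ ↑│↳ ↓│
│ ╶─┴─┐ │
│     │B│
└─────┴─┘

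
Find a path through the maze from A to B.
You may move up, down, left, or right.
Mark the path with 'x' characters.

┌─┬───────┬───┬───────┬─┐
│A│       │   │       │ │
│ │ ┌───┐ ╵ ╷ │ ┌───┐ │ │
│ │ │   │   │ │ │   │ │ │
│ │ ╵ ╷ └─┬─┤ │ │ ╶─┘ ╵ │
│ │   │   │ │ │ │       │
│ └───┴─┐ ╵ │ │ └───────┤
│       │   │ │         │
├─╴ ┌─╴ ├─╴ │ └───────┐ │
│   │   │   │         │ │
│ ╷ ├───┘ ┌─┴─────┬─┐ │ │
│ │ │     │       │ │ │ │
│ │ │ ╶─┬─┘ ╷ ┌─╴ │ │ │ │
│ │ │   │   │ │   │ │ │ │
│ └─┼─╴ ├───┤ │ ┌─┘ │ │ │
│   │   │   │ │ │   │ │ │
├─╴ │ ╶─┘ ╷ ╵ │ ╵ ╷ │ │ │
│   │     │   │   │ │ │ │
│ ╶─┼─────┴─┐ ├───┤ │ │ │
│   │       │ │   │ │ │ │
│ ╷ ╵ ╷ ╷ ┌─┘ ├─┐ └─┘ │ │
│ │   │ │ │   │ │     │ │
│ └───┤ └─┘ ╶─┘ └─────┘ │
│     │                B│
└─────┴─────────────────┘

Finding the shortest path through the maze:
Path length: 28 steps
Directions: down → down → down → right → down → left → down → down → down → right → down → left → down → right → down → right → up → right → down → down → right → right → right → right → right → right → right → right

Solution:

┌─┬───────┬───┬───────┬─┐
│A│       │   │       │ │
│ │ ┌───┐ ╵ ╷ │ ┌───┐ │ │
│x│ │   │   │ │ │   │ │ │
│ │ ╵ ╷ └─┬─┤ │ │ ╶─┘ ╵ │
│x│   │   │ │ │ │       │
│ └───┴─┐ ╵ │ │ └───────┤
│x x    │   │ │         │
├─╴ ┌─╴ ├─╴ │ └───────┐ │
│x x│   │   │         │ │
│ ╷ ├───┘ ┌─┴─────┬─┐ │ │
│x│ │     │       │ │ │ │
│ │ │ ╶─┬─┘ ╷ ┌─╴ │ │ │ │
│x│ │   │   │ │   │ │ │ │
│ └─┼─╴ ├───┤ │ ┌─┘ │ │ │
│x x│   │   │ │ │   │ │ │
├─╴ │ ╶─┘ ╷ ╵ │ ╵ ╷ │ │ │
│x x│     │   │   │ │ │ │
│ ╶─┼─────┴─┐ ├───┤ │ │ │
│x x│x x    │ │   │ │ │ │
│ ╷ ╵ ╷ ╷ ┌─┘ ├─┐ └─┘ │ │
│ │x x│x│ │   │ │     │ │
│ └───┤ └─┘ ╶─┘ └─────┘ │
│     │x x x x x x x x B│
└─────┴─────────────────┘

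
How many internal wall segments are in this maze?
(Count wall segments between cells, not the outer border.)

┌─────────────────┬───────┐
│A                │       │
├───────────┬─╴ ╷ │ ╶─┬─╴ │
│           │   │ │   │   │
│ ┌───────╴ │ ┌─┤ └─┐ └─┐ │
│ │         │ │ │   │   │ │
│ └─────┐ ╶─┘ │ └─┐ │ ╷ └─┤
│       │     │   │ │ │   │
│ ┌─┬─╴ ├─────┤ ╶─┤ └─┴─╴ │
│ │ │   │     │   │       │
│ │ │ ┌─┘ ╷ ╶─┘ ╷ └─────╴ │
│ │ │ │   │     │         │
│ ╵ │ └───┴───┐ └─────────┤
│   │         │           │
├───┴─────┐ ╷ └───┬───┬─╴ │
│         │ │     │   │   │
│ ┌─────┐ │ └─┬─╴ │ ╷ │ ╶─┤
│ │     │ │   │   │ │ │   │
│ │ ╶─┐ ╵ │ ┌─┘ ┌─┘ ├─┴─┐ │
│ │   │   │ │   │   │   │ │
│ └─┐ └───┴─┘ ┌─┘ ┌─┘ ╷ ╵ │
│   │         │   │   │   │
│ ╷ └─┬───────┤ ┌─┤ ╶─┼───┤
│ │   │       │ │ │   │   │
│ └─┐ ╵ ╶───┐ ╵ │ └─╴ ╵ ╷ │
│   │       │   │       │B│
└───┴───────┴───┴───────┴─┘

Counting internal wall segments:
Total internal walls: 144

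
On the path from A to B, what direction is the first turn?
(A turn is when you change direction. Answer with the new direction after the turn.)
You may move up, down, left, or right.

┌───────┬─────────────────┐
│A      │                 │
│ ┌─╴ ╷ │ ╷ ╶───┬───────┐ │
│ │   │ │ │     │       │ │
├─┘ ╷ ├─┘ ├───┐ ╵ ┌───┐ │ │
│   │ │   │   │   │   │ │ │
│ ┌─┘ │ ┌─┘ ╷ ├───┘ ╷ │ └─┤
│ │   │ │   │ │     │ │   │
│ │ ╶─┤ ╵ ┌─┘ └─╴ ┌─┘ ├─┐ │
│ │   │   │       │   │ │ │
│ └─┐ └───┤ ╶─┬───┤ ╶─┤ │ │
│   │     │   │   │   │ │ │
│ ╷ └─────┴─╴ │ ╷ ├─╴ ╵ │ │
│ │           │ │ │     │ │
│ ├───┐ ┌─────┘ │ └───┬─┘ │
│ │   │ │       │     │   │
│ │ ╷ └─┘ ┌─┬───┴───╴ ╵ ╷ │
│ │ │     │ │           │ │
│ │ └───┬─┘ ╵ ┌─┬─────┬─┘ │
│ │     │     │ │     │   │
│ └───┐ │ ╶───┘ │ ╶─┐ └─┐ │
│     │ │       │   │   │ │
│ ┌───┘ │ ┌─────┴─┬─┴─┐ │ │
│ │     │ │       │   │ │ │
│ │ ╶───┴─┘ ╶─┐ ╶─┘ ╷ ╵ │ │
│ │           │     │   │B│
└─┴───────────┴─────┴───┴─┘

Directions: right, right, down, left, down, left, down, down, down, right, down, right, right, right, right, right, up, left, up, right, up, up, left, down, left, down, left, up, up, right, up, up, right, down, right, right, down, right, up, right, right, right, down, down, right, down, down, down, down, down, down, down, down, down
First turn direction: down

Solution:

┌───────┬─────────────────┐
│A → ↓  │↱ ↓              │
│ ┌─╴ ╷ │ ╷ ╶───┬───────┐ │
│ │↓ ↲│ │↑│↳ → ↓│↱ → → ↓│ │
├─┘ ╷ ├─┘ ├───┐ ╵ ┌───┐ │ │
│↓ ↲│ │↱ ↑│↓ ↰│↳ ↑│   │↓│ │
│ ┌─┘ │ ┌─┘ ╷ ├───┘ ╷ │ └─┤
│↓│   │↑│↓ ↲│↑│     │ │↳ ↓│
│ │ ╶─┤ ╵ ┌─┘ └─╴ ┌─┘ ├─┐ │
│↓│   │↑ ↲│↱ ↑    │   │ │↓│
│ └─┐ └───┤ ╶─┬───┤ ╶─┤ │ │
│↳ ↓│     │↑ ↰│   │   │ │↓│
│ ╷ └─────┴─╴ │ ╷ ├─╴ ╵ │ │
│ │↳ → → → → ↑│ │ │     │↓│
│ ├───┐ ┌─────┘ │ └───┬─┘ │
│ │   │ │       │     │  ↓│
│ │ ╷ └─┘ ┌─┬───┴───╴ ╵ ╷ │
│ │ │     │ │           │↓│
│ │ └───┬─┘ ╵ ┌─┬─────┬─┘ │
│ │     │     │ │     │  ↓│
│ └───┐ │ ╶───┘ │ ╶─┐ └─┐ │
│     │ │       │   │   │↓│
│ ┌───┘ │ ┌─────┴─┬─┴─┐ │ │
│ │     │ │       │   │ │↓│
│ │ ╶───┴─┘ ╶─┐ ╶─┘ ╷ ╵ │ │
│ │           │     │   │B│
└─┴───────────┴─────┴───┴─┘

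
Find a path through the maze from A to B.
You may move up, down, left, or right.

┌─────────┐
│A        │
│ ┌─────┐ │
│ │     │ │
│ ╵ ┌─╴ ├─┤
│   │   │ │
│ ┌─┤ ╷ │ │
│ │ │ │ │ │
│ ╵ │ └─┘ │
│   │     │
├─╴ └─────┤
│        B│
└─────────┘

Finding the shortest path through the maze:
Path length: 9 steps
Directions: down → down → down → down → right → down → right → right → right

Solution:

┌─────────┐
│A        │
│ ┌─────┐ │
│↓│     │ │
│ ╵ ┌─╴ ├─┤
│↓  │   │ │
│ ┌─┤ ╷ │ │
│↓│ │ │ │ │
│ ╵ │ └─┘ │
│↳ ↓│     │
├─╴ └─────┤
│  ↳ → → B│
└─────────┘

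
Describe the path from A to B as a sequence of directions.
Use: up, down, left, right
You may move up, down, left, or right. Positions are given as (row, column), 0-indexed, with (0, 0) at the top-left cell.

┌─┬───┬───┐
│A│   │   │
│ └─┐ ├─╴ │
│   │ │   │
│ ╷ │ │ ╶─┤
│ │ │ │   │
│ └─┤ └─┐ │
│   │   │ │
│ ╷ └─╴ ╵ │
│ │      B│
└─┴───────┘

Finding the path and converting it to directions:
Path through cells: (0,0) → (1,0) → (2,0) → (3,0) → (3,1) → (4,1) → (4,2) → (4,3) → (4,4)
Directions: down, down, down, right, down, right, right, right

Solution:

┌─┬───┬───┐
│A│   │   │
│ └─┐ ├─╴ │
│↓  │ │   │
│ ╷ │ │ ╶─┤
│↓│ │ │   │
│ └─┤ └─┐ │
│↳ ↓│   │ │
│ ╷ └─╴ ╵ │
│ │↳ → → B│
└─┴───────┘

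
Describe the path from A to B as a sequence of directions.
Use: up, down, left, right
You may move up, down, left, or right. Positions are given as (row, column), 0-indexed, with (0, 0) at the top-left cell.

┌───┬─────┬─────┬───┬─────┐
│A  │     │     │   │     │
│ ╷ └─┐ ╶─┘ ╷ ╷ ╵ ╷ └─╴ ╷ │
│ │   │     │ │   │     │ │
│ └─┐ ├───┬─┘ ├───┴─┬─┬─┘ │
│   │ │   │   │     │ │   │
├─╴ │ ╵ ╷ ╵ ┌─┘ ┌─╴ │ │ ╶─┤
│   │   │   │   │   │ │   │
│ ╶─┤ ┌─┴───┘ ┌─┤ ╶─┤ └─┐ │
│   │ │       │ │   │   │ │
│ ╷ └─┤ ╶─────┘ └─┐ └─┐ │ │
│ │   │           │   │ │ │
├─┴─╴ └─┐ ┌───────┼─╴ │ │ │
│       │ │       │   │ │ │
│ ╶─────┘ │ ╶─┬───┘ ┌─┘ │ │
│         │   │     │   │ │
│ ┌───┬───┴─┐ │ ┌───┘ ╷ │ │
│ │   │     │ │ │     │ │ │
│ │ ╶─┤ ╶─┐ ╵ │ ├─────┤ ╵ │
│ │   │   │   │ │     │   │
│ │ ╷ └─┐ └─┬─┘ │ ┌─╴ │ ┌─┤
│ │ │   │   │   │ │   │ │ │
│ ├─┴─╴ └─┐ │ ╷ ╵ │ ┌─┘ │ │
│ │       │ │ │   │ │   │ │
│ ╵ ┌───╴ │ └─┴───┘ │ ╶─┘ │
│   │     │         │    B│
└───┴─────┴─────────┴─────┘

Finding the path and converting it to directions:
Path through cells: (0,0) → (0,1) → (1,1) → (1,2) → (2,2) → (3,2) → (3,3) → (2,3) → (2,4) → (3,4) → (3,5) → (2,5) → (2,6) → (1,6) → (0,6) → (0,7) → (1,7) → (1,8) → (0,8) → (0,9) → (1,9) → (1,10) → (1,11) → (0,11) → (0,12) → (1,12) → (2,12) → (2,11) → (3,11) → (3,12) → (4,12) → (5,12) → (6,12) → (7,12) → (8,12) → (9,12) → (9,11) → (10,11) → (11,11) → (11,10) → (12,10) → (12,11) → (12,12)
Directions: right, down, right, down, down, right, up, right, down, right, up, right, up, up, right, down, right, up, right, down, right, right, up, right, down, down, left, down, right, down, down, down, down, down, down, left, down, down, left, down, right, right

Solution:

┌───┬─────┬─────┬───┬─────┐
│A ↓│     │  ↱ ↓│↱ ↓│  ↱ ↓│
│ ╷ └─┐ ╶─┘ ╷ ╷ ╵ ╷ └─╴ ╷ │
│ │↳ ↓│     │↑│↳ ↑│↳ → ↑│↓│
│ └─┐ ├───┬─┘ ├───┴─┬─┬─┘ │
│   │↓│↱ ↓│↱ ↑│     │ │↓ ↲│
├─╴ │ ╵ ╷ ╵ ┌─┘ ┌─╴ │ │ ╶─┤
│   │↳ ↑│↳ ↑│   │   │ │↳ ↓│
│ ╶─┤ ┌─┴───┘ ┌─┤ ╶─┤ └─┐ │
│   │ │       │ │   │   │↓│
│ ╷ └─┤ ╶─────┘ └─┐ └─┐ │ │
│ │   │           │   │ │↓│
├─┴─╴ └─┐ ┌───────┼─╴ │ │ │
│       │ │       │   │ │↓│
│ ╶─────┘ │ ╶─┬───┘ ┌─┘ │ │
│         │   │     │   │↓│
│ ┌───┬───┴─┐ │ ┌───┘ ╷ │ │
│ │   │     │ │ │     │ │↓│
│ │ ╶─┤ ╶─┐ ╵ │ ├─────┤ ╵ │
│ │   │   │   │ │     │↓ ↲│
│ │ ╷ └─┐ └─┬─┘ │ ┌─╴ │ ┌─┤
│ │ │   │   │   │ │   │↓│ │
│ ├─┴─╴ └─┐ │ ╷ ╵ │ ┌─┘ │ │
│ │       │ │ │   │ │↓ ↲│ │
│ ╵ ┌───╴ │ └─┴───┘ │ ╶─┘ │
│   │     │         │↳ → B│
└───┴─────┴─────────┴─────┘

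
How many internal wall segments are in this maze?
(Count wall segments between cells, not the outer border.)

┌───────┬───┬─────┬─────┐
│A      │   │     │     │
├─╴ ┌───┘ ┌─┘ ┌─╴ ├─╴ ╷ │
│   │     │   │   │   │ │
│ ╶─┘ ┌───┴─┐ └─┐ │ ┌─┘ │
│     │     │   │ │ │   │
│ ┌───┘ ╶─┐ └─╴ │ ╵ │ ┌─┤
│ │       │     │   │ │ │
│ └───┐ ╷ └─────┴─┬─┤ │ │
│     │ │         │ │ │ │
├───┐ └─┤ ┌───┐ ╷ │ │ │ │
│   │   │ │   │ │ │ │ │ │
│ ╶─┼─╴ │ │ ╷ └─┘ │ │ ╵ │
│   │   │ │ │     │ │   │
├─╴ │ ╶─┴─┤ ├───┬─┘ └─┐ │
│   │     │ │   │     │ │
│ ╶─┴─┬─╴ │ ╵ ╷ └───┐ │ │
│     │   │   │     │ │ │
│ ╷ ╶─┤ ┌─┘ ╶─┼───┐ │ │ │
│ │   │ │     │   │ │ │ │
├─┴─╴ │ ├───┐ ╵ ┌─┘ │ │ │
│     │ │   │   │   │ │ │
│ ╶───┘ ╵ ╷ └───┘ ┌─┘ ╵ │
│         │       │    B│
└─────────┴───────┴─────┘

Counting internal wall segments:
Total internal walls: 121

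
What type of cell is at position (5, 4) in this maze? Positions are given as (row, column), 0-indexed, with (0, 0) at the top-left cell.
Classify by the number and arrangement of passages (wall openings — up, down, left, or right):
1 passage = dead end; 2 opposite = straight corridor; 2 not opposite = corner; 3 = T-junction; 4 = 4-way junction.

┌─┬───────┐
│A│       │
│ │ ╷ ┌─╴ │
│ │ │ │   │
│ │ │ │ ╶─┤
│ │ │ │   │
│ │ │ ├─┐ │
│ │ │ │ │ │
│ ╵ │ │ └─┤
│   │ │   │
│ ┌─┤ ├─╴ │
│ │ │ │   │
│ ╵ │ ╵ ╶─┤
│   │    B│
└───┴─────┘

Checking cell at (5, 4):
Number of passages: 2
Cell type: corner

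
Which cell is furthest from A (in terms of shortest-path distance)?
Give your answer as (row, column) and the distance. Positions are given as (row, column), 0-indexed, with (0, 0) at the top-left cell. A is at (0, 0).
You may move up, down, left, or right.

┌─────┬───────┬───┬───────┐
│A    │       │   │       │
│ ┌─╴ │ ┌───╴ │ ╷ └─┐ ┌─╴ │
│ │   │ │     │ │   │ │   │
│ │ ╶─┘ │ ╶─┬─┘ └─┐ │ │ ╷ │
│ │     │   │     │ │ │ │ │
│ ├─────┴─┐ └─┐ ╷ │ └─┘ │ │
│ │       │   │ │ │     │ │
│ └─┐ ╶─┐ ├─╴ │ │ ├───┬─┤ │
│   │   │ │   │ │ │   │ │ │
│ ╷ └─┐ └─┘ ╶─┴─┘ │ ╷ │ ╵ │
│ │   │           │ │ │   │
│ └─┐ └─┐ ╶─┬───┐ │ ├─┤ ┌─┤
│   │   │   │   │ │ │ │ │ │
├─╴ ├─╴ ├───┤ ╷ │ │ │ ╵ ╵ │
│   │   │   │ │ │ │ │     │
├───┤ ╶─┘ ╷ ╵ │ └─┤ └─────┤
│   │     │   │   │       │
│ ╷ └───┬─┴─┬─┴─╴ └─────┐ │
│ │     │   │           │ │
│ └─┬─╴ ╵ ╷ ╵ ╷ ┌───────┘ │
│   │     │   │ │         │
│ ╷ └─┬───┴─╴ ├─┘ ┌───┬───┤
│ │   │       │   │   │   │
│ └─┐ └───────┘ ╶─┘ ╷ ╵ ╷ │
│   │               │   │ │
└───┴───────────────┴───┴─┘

Computing BFS distances from A to all cells:
Furthest cell: (5, 10)
Distance: 67 steps

Path from A to the furthest cell:

┌─────┬───────┬───┬───────┐
│A    │       │   │       │
│ ┌─╴ │ ┌───╴ │ ╷ └─┐ ┌─╴ │
│↓│   │ │     │ │   │ │   │
│ │ ╶─┘ │ ╶─┬─┘ └─┐ │ │ ╷ │
│↓│     │   │     │ │ │ │ │
│ ├─────┴─┐ └─┐ ╷ │ └─┘ │ │
│↓│       │   │ │ │     │ │
│ └─┐ ╶─┐ ├─╴ │ │ ├───┬─┤ │
│↳ ↓│   │ │   │ │ │↱ ↓│ │ │
│ ╷ └─┐ └─┘ ╶─┴─┘ │ ╷ │ ╵ │
│ │↳ ↓│           │↑│B│   │
│ └─┐ └─┐ ╶─┬───┐ │ ├─┤ ┌─┤
│   │↳ ↓│   │↱ ↓│ │↑│ │ │ │
├─╴ ├─╴ ├───┤ ╷ │ │ │ ╵ ╵ │
│   │↓ ↲│↱ ↓│↑│↓│ │↑│     │
├───┤ ╶─┘ ╷ ╵ │ └─┤ └─────┤
│↓ ↰│↳ → ↑│↳ ↑│↳ ↓│↑ ← ← ↰│
│ ╷ └───┬─┴─┬─┴─╴ └─────┐ │
│↓│↑ ← ↰│↓ ↰│↓ ← ↲      │↑│
│ └─┬─╴ ╵ ╷ ╵ ╷ ┌───────┘ │
│↳ ↓│  ↑ ↲│↑ ↲│ │↱ → → → ↑│
│ ╷ └─┬───┴─╴ ├─┘ ┌───┬───┤
│ │↳ ↓│       │↱ ↑│   │   │
│ └─┐ └───────┘ ╶─┘ ╷ ╵ ╷ │
│   │↳ → → → → ↑    │   │ │
└───┴───────────────┴───┴─┘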